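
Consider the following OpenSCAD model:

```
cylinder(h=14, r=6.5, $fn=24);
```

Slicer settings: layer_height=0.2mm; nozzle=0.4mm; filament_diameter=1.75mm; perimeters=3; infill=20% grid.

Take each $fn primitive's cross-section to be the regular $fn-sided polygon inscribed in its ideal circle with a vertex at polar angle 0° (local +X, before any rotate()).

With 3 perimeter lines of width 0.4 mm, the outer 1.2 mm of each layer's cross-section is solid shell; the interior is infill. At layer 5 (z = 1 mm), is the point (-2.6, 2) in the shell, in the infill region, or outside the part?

At z = 1 mm: the r=6.5 cylinder gives a regular 24-gon of circumradius 6.5 (constant along its height). Overall, the cross-section is a single solid region. The nearest boundary edge runs (-4.60, 4.60)→(-5.63, 3.25); distance from the point to it = 3.16 mm. The point is inside the cross-section and 3.16 mm from the nearest boundary — more than the 1.2 mm shell width (3 × 0.4), so it's in the infill interior.

infill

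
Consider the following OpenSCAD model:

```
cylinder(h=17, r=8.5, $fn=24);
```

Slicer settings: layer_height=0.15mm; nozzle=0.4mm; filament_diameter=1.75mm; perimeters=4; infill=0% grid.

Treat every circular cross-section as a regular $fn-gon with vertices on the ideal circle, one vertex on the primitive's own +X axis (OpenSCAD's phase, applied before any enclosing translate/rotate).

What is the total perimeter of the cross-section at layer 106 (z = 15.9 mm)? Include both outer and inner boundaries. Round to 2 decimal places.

At z = 15.9 mm: the r=8.5 cylinder contributes a regular 24-gon of circumradius 8.5 (perimeter = 2·24·8.500·sin(180°/24) = 53.25 mm). Overall, the cross-section is a single solid region. Total boundary length (outer) = 53.25 mm.

53.25 mm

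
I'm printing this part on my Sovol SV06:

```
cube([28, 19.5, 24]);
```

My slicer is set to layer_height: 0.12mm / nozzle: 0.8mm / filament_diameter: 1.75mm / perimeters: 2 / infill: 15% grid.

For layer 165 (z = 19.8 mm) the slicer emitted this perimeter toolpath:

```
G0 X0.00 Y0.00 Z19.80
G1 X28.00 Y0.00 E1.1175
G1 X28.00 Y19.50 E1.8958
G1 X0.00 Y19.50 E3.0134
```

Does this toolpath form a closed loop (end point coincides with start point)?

no

Start point (G0): (0.00, 0.00). End point (last G1): the path does not return to the start — open.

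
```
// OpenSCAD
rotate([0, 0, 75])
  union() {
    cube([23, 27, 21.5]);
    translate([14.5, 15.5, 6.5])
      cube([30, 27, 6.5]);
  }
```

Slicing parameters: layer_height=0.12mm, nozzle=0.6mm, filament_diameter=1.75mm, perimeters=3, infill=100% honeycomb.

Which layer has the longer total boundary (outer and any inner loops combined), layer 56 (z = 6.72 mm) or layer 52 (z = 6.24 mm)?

layer 56 (z = 6.72 mm)

Layer 56 (z = 6.72): the 23×27 cube contributes its full rectangle (perimeter 100.00 mm); the 30×27 cube at (14.5, 15.5) contributes its full rectangle (perimeter 114.00 mm); Combining (union): the regions partially overlap (shared area 97.75 mm²), so the edge portions inside another operand are dropped and the merged outline is re-measured after clipping — boundary = 174.00 mm; (whole slice rotated 75° about Z — lengths, areas and connectivity unchanged). So its perimeter = 174.00 mm. Layer 52 (z = 6.24): the 23×27 cube contributes its full rectangle (perimeter 100.00 mm); the cube at (14.5, 15.5) is not intersected at this z (z outside [6.5, 13]); Merging all regions: only the 23×27 cube is present, so the union is just that shape — boundary = 100.00 mm; (whole slice rotated 75° about Z — lengths, areas and connectivity unchanged). So its perimeter = 100.00 mm. Layer 56 is larger (174.00 vs 100.00 mm).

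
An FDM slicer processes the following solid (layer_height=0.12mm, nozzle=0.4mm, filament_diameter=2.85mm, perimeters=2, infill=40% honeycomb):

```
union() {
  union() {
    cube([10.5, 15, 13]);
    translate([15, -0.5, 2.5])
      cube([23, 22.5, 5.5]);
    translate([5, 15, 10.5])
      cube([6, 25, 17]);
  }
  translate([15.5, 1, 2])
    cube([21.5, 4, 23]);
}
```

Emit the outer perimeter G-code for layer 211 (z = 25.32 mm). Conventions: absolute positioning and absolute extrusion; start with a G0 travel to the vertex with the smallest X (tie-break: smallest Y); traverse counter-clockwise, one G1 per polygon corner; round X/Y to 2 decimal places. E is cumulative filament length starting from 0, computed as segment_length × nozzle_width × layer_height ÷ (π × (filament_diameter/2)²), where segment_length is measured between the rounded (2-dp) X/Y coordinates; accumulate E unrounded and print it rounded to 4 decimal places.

At z = 25.32 mm: the cube is absent (z outside [0, 13]); the cube at (15, -0.5) is absent (z outside [2.5, 8]); the 6×25 cube at (5, 15) contributes its full rectangle; Combining (union): only the 6×25 cube at (5, 15) is present, so the union is just that shape — 1 connected region; the cube at (15.5, 1) does not reach this height (z outside [2, 25]); Taking the union: only the result so far is present, so the union is just that shape — 1 connected region. The outline is a single polygon with 4 vertices. Extrusion per mm of travel: 0.4 × 0.12 / (π × 1.425²) = 0.007524. Accumulating E over each segment gives final E = 0.4665.

G0 X5.00 Y15.00 Z25.32
G1 X11.00 Y15.00 E0.0451
G1 X11.00 Y40.00 E0.2333
G1 X5.00 Y40.00 E0.2784
G1 X5.00 Y15.00 E0.4665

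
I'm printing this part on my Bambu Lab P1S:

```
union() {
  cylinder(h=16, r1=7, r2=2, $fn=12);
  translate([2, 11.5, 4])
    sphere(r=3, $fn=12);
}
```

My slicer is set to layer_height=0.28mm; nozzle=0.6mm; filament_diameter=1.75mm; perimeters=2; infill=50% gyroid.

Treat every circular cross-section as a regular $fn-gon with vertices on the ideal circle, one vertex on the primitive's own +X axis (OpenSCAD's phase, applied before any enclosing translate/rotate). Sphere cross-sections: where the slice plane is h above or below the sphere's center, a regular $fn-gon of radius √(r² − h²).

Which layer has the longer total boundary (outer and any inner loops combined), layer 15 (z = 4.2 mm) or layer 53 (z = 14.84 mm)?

Layer 15 (z = 4.2): the cone: at t=0.263 of its height the radius interpolates to r₁+(r₂−r₁)t = 5.688, giving a regular 12-gon of that circumradius (perimeter = 2·12·5.688·sin(180°/12) = 35.33 mm); the r=3 sphere at (2, 11.5) contributes a regular 12-gon of circumradius √(3²−0.2²) = 2.993 (perimeter = 2·12·2.993·sin(180°/12) = 18.59 mm); Merging all regions: the 2 present regions are separate (no shared area or edge), so areas and boundary lengths simply add and each stays a separate island — boundary = 53.92 mm. So its perimeter = 53.92 mm. Layer 53 (z = 14.84): the cone contributes a regular 12-gon of circumradius 2.362 (interpolated between r1=7 and r2=2 at t=0.927) (perimeter = 2·12·2.362·sin(180°/12) = 14.68 mm); the sphere at (2, 11.5) is not intersected at this z (|z−center|=10.840 > r=3); Combining (union): only the cone is present, so the union is just that shape — boundary = 14.68 mm. So its perimeter = 14.68 mm. Layer 15 is larger (53.92 vs 14.68 mm).

layer 15 (z = 4.2 mm)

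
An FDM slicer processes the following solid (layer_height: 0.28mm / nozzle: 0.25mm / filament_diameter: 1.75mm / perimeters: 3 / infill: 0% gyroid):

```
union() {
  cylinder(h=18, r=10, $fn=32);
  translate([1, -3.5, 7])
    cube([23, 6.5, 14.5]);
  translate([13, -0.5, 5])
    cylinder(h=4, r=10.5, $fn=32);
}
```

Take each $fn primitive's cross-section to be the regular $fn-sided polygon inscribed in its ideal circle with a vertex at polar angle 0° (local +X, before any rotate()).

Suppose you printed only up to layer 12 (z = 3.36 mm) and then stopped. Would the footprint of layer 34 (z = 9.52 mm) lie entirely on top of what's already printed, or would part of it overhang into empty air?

part overhangs

Compare the two slices. At z = 3.36: the r=10 cylinder gives a regular 32-gon of circumradius 10 (constant along its height) (area = (32/2)·10.000²·sin(360°/32) = 312.14 mm²); the cube at (1, -3.5) is absent (z outside [7, 21.5]); the cylinder at (13, -0.5) is absent (z outside [5, 9]); Merging all regions: only the r=10 cylinder is present, so the union is just that shape — area = 312.14 mm². At z = 9.52: the cylinder: section is a regular 32-gon, circumradius r=10 (area = (32/2)·10.000²·sin(360°/32) = 312.14 mm²); the 23×6.5 cube at (1, -3.5) contributes its full rectangle (area 149.50 mm²); the cylinder at (13, -0.5) is not intersected at this z (z outside [5, 9]); Merging all regions: the regions partially overlap — summed areas 461.64 mm² minus the doubly-counted overlap 57.10 mm² gives 404.55 mm² — area = 404.55 mm². Checking containment: at z = 9.52 the cross-section extends beyond the z = 3.36 cross-section by about 92.40 mm².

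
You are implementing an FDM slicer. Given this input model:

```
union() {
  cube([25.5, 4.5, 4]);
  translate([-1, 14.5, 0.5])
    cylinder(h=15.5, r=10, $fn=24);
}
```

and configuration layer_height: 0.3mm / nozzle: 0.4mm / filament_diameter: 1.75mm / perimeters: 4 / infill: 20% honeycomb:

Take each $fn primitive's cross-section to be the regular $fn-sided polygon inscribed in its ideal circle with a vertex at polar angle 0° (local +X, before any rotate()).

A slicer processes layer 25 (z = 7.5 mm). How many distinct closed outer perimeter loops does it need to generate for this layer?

At z = 7.5 mm: the cube is absent (z outside [0, 4]); the r=10 cylinder at (-1, 14.5) gives a regular 24-gon of circumradius 10 (constant along its height); Merging all regions: only the r=10 cylinder at (-1, 14.5) is present, so the union is just that shape — 1 connected region. The result has 1 disconnected region.

1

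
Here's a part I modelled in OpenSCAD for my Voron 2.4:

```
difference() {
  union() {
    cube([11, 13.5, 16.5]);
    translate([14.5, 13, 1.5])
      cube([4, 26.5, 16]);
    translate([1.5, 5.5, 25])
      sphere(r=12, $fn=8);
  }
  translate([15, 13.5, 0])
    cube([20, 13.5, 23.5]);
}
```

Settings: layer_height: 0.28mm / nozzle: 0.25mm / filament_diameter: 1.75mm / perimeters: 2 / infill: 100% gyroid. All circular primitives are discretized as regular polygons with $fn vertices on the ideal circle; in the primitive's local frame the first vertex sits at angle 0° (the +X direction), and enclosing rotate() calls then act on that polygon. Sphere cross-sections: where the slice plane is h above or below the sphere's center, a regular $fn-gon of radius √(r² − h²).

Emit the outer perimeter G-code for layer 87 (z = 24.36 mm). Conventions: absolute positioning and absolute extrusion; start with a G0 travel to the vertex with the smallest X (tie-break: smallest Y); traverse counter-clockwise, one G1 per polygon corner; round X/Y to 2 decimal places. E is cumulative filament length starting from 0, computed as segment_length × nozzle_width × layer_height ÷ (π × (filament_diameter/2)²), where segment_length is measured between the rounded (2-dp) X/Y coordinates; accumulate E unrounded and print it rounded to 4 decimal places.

G0 X-10.48 Y5.50 Z24.36
G1 X-6.97 Y-2.97 E0.2668
G1 X1.50 Y-6.48 E0.5337
G1 X9.97 Y-2.97 E0.8005
G1 X13.48 Y5.50 E1.0673
G1 X9.97 Y13.97 E1.3341
G1 X1.50 Y17.48 E1.6010
G1 X-6.97 Y13.97 E1.8678
G1 X-10.48 Y5.50 E2.1346

At z = 24.36 mm: the cube does not reach this height (z outside [0, 16.5]); the cube at (14.5, 13) is not intersected at this z (z outside [1.5, 17.5]); the r=12 sphere at (1.5, 5.5) slices to a regular 8-gon of circumradius 11.983 (√(r²−h²) with h=0.64 from center); Taking the union: only the r=12 sphere at (1.5, 5.5) is present, so the union is just that shape — 1 connected region; the cube at (15, 13.5) is absent (z outside [0, 23.5]); After the difference (first − rest): none of the subtracted shapes is present at this height, so that combined region is unchanged — 1 connected region. The outline is a single polygon with 8 vertices. Extrusion per mm of travel: 0.25 × 0.28 / (π × 0.875²) = 0.029103. Accumulating E over each segment gives final E = 2.1346.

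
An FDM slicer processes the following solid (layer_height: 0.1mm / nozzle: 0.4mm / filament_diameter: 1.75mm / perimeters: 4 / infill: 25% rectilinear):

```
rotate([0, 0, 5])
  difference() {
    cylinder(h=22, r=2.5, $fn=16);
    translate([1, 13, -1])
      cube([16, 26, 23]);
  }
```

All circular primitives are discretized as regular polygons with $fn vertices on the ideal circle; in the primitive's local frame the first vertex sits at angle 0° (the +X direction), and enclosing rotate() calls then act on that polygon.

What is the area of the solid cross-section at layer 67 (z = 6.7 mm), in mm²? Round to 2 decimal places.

19.13 mm²

At z = 6.7 mm: the cylinder: section is a regular 16-gon, circumradius r=2.5 (area = (16/2)·2.500²·sin(360°/16) = 19.13 mm²); the cube at (1, 13) is present — its section is the full 16×26 rectangle (area 416.00 mm²); After the difference (first − rest): starting from the r=2.5 cylinder (19.13 mm²), the 16×26 cube at (1, 13) misses the remaining region (no effect) — area = 19.13 mm²; (rotated 5° about Z; rotation is an isometry so areas/perimeters/island counts are preserved). Overall, the cross-section is a single solid region. Net area = 19.13 mm².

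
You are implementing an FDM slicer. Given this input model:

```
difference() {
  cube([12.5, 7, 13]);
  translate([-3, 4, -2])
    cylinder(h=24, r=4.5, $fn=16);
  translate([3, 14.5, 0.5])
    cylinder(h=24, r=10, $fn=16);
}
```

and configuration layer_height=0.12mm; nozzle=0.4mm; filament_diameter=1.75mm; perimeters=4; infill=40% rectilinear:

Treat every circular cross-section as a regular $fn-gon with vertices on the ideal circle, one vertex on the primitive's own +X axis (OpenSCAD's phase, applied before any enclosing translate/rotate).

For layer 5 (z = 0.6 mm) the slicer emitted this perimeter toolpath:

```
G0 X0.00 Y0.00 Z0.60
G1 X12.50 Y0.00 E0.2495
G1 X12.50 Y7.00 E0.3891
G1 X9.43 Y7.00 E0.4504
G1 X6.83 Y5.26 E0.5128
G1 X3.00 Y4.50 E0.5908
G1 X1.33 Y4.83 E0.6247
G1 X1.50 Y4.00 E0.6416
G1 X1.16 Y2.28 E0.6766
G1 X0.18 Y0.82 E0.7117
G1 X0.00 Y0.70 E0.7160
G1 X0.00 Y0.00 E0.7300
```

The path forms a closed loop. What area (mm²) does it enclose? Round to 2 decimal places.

65.88 mm²

Apply the shoelace formula to the sequence of (X, Y) vertices; enclosed area = 65.88 mm².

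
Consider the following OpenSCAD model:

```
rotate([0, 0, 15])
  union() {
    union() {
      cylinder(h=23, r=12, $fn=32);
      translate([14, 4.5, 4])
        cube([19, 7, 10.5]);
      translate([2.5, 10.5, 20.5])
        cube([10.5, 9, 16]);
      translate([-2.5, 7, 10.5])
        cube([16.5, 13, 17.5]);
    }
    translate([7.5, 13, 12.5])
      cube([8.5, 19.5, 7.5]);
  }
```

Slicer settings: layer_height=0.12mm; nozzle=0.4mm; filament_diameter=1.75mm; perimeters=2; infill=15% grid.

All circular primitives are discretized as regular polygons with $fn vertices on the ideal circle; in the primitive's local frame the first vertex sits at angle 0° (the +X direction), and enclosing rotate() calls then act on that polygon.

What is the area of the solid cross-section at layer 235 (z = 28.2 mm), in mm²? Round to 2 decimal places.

At z = 28.2 mm: the cylinder is absent (z outside [0, 23]); the cube at (14, 4.5) is absent (z outside [4, 14.5]); the cube at (2.5, 10.5) is present — its section is the full 10.5×9 rectangle (area 94.50 mm²); the cube at (-2.5, 7) is absent (z outside [10.5, 28]); Taking the union: only the 10.5×9 cube at (2.5, 10.5) is present, so the union is just that shape — area = 94.50 mm²; the cube at (7.5, 13) is absent (z outside [12.5, 20]); Merging all regions: only the result so far is present, so the union is just that shape — area = 94.50 mm²; (rotated 15° about Z; rotation is an isometry so areas/perimeters/island counts are preserved). Overall, the cross-section is a single solid region. Net area = 94.50 mm².

94.50 mm²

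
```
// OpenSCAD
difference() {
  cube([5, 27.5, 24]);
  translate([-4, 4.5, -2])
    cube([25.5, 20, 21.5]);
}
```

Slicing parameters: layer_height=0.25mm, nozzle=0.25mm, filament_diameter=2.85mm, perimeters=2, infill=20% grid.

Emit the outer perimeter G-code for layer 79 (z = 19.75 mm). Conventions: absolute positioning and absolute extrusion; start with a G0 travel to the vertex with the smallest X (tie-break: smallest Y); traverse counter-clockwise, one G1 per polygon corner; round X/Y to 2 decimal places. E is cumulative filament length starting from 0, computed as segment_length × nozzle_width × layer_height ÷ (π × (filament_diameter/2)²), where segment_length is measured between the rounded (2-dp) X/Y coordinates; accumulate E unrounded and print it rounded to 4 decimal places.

G0 X0.00 Y0.00 Z19.75
G1 X5.00 Y0.00 E0.0490
G1 X5.00 Y27.50 E0.3184
G1 X0.00 Y27.50 E0.3674
G1 X0.00 Y0.00 E0.6368

At z = 19.75 mm: the cube (footprint 5×27.5) is included at this height; the cube at (-4, 4.5) does not reach this height (z outside [-2, 19.5]); Taking the first minus the rest: none of the subtracted shapes is present at this height, so the 5×27.5 cube is unchanged — 1 connected region. The outline is a single polygon with 4 vertices. Extrusion per mm of travel: 0.25 × 0.25 / (π × 1.425²) = 0.009797. Accumulating E over each segment gives final E = 0.6368.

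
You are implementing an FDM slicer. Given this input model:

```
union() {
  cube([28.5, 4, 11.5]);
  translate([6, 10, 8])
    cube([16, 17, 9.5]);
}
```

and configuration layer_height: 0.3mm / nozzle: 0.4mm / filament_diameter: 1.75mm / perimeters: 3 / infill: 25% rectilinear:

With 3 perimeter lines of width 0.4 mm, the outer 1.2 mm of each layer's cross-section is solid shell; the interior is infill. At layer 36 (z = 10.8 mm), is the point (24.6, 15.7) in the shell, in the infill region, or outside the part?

At z = 10.8 mm: the cube (footprint 28.5×4) is included at this height; the 16×17 cube at (6, 10) contributes its full rectangle; Taking the union: the 2 present regions are separate (no shared area or edge), so areas and boundary lengths simply add and each stays a separate island — 2 connected regions. Overall, the cross-section has 2 separate islands. The nearest boundary edge runs (22.00, 27.00)→(22.00, 10.00); distance from the point to it = 2.60 mm. The point is not inside any of the regions above, so it lies outside the cross-section (2.60 mm from the nearest boundary).

outside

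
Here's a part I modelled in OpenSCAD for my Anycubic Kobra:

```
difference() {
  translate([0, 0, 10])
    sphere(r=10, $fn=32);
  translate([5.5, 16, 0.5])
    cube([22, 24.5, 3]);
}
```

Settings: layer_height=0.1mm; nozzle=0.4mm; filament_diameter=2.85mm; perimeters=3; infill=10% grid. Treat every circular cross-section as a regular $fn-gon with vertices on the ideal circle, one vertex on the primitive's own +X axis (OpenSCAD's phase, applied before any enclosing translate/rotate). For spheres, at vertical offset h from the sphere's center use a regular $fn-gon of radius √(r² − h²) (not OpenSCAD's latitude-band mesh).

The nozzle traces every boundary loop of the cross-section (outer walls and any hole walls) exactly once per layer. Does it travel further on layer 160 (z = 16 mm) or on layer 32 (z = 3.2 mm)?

layer 160 (z = 16 mm)

Layer 160 (z = 16): the r=10 sphere slices to a regular 32-gon of circumradius 8.000 (√(r²−h²) with h=6 from center) (perimeter = 2·32·8.000·sin(180°/32) = 50.18 mm); the cube at (5.5, 16) is not intersected at this z (z outside [0.5, 3.5]); Taking the first minus the rest: none of the subtracted shapes is present at this height, so the r=10 sphere is unchanged — boundary = 50.18 mm. So its perimeter = 50.18 mm. Layer 32 (z = 3.2): the r=10 sphere slices to a regular 32-gon of circumradius 7.332 (√(r²−h²) with h=6.8 from center) (perimeter = 2·32·7.332·sin(180°/32) = 46.00 mm); the 22×24.5 cube at (5.5, 16) contributes its full rectangle (perimeter 93.00 mm); Taking the first minus the rest: starting from the r=10 sphere, the 22×24.5 cube at (5.5, 16) misses the remaining region (no effect) — boundary = 46.00 mm. So its perimeter = 46.00 mm. Layer 160 is larger (50.18 vs 46.00 mm).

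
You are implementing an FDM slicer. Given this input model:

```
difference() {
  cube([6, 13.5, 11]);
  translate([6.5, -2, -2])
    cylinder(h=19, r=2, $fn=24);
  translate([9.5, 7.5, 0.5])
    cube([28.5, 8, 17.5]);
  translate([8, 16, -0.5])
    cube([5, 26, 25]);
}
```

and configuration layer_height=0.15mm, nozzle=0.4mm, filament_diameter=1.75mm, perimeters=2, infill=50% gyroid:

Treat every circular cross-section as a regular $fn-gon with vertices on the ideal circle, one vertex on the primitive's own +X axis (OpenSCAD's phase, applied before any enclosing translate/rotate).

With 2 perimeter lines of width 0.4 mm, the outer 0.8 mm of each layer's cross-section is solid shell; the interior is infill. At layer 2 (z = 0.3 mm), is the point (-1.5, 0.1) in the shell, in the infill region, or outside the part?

At z = 0.3 mm: the cube (footprint 6×13.5) is included at this height; the r=2 cylinder at (6.5, -2) gives a regular 24-gon of circumradius 2 (constant along its height); the cube at (9.5, 7.5) does not reach this height (z outside [0.5, 18]); the 5×26 cube at (8, 16) contributes its full rectangle; Taking the first minus the rest: starting from the 6×13.5 cube, the r=2 cylinder at (6.5, -2) misses the remaining region (no effect); the 5×26 cube at (8, 16) misses the remaining region (no effect) — 1 connected region. Overall, the cross-section is a single solid region. The nearest boundary edge runs (0.00, 0.00)→(0.00, 13.50); distance from the point to it = 1.50 mm. The point is not inside any of the regions above, so it lies outside the cross-section (1.50 mm from the nearest boundary).

outside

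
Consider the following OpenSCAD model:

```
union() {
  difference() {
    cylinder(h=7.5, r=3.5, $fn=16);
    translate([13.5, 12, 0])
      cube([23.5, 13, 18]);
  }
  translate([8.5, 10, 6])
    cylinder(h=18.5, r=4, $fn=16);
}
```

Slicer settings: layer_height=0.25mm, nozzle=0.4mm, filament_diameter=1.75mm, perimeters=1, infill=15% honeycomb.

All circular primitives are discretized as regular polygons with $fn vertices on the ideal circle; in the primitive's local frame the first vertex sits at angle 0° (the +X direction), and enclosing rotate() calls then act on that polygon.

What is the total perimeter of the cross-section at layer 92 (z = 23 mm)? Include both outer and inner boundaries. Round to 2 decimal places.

At z = 23 mm: the cylinder is not intersected at this z (z outside [0, 7.5]); the cube at (13.5, 12) does not reach this height (z outside [0, 18]); Subtracting the remaining from the first: the first operand is absent here, so nothing remains; the r=4 cylinder at (8.5, 10) gives a regular 16-gon of circumradius 4 (constant along its height) (perimeter = 2·16·4.000·sin(180°/16) = 24.97 mm); Merging all regions: only the r=4 cylinder at (8.5, 10) is present, so the union is just that shape — boundary = 24.97 mm. Overall, the cross-section is a single solid region. Total boundary length (outer) = 24.97 mm.

24.97 mm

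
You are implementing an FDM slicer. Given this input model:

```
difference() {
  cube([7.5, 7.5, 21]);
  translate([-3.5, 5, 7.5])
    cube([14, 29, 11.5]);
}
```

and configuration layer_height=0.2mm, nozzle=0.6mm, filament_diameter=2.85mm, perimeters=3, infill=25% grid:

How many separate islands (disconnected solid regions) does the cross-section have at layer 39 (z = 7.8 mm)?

At z = 7.8 mm: the 7.5×7.5 cube contributes its full rectangle; the cube at (-3.5, 5) (footprint 14×29) is included at this height; Taking the first minus the rest: starting from the 7.5×7.5 cube, the 14×29 cube at (-3.5, 5) partially overlaps it — only the 18.75 mm² overlap (of its 406.00 mm²) is removed, clipping the outline — 1 connected region. Overall, the cross-section is a single solid region. Island count = 1.

1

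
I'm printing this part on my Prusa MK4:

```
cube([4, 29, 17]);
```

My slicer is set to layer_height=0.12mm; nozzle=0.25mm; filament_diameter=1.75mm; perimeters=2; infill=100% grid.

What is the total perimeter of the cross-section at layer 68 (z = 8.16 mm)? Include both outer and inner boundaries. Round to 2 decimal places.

At z = 8.16 mm: the 4×29 cube contributes its full rectangle (perimeter 66.00 mm). Overall, the cross-section is a single solid region. Total boundary length (outer) = 66.00 mm.

66.00 mm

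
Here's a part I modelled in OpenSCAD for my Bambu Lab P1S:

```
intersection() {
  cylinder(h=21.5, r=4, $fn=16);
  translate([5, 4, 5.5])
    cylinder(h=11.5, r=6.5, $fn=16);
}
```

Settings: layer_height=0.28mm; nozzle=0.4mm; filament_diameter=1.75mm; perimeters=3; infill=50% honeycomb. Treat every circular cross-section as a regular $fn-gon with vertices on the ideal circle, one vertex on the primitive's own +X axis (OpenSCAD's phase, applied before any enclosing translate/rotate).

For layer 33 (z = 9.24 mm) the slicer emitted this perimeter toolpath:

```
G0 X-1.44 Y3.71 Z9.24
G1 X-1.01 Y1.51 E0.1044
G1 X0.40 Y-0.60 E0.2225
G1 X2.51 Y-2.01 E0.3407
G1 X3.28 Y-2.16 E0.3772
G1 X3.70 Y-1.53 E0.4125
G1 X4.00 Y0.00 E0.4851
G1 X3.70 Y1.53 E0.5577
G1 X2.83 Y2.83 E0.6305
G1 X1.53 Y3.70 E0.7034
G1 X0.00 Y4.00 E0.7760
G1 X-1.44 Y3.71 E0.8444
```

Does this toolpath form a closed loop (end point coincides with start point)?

yes

Start point (G0): (-1.44, 3.71). End point (last G1): the path returns to the start — closed.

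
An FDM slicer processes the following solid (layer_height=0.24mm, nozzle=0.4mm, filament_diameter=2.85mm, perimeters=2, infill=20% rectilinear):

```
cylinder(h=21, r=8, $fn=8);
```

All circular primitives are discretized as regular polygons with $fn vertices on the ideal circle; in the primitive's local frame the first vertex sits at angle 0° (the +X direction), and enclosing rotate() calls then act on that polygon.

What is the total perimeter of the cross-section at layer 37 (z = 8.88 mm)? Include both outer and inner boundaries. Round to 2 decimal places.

48.98 mm

At z = 8.88 mm: the cylinder: section is a regular 8-gon, circumradius r=8 (perimeter = 2·8·8.000·sin(180°/8) = 48.98 mm). Overall, the cross-section is a single solid region. Total boundary length (outer) = 48.98 mm.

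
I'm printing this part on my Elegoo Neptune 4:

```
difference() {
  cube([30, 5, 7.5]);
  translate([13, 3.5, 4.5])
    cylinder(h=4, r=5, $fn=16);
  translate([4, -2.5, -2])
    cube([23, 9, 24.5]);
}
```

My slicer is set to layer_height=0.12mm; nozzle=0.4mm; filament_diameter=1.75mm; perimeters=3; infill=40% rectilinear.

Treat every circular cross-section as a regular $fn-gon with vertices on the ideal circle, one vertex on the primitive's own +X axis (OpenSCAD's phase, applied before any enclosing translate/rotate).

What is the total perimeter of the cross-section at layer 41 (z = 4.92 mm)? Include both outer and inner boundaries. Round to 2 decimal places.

At z = 4.92 mm: the 30×5 cube contributes its full rectangle (perimeter 70.00 mm); the r=5 cylinder at (13, 3.5) gives a regular 16-gon of circumradius 5 (constant along its height) (perimeter = 2·16·5.000·sin(180°/16) = 31.21 mm); the cube at (4, -2.5) (footprint 23×9) is included at this height (perimeter 64.00 mm); Subtracting the remaining from the first: starting from the 30×5 cube, the r=5 cylinder at (13, 3.5) partially overlaps it — only the 45.93 mm² overlap (of its 76.54 mm²) is removed, clipping the outline; the 23×9 cube at (4, -2.5) partially overlaps it — only the 69.07 mm² overlap (of its 207.00 mm²) is removed, clipping the outline — boundary = 34.00 mm. Overall, the cross-section has 2 separate islands. Total boundary length (outer) = 34.00 mm.

34.00 mm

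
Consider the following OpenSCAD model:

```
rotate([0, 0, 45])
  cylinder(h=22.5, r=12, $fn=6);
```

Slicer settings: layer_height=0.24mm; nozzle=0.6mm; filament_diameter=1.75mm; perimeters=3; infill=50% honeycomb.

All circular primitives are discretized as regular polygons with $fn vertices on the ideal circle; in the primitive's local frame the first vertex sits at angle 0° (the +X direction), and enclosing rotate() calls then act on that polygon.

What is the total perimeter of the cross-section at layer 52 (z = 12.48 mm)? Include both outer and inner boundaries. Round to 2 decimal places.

72.00 mm

At z = 12.48 mm: the r=12 cylinder contributes a regular 6-gon of circumradius 12 (perimeter = 2·6·12.000·sin(180°/6) = 72.00 mm); (rotated 45° about Z; rotation is an isometry so areas/perimeters/island counts are preserved). Overall, the cross-section is a single solid region. Total boundary length (outer) = 72.00 mm.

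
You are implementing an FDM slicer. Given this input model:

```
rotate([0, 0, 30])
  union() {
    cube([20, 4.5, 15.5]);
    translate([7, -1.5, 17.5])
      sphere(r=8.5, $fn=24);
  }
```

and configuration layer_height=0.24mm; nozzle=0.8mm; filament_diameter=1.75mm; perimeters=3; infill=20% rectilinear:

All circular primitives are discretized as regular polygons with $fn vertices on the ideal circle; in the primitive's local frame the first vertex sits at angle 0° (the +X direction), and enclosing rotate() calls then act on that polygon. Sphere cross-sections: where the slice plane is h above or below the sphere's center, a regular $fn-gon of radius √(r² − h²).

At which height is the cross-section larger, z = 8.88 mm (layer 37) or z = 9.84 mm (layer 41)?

layer 41 (z = 9.84 mm)

Layer 37 (z = 8.88): the 20×4.5 cube contributes its full rectangle (area 90.00 mm²); the sphere at (7, -1.5) does not reach this height (|z−center|=8.620 > r=8.5); Combining (union): only the 20×4.5 cube is present, so the union is just that shape — area = 90.00 mm²; (rotated 30° about Z; rotation is an isometry so areas/perimeters/island counts are preserved). So its area = 90.00 mm². Layer 41 (z = 9.84): the 20×4.5 cube contributes its full rectangle (area 90.00 mm²); the r=8.5 sphere at (7, -1.5) contributes a regular 24-gon of circumradius √(8.5²−7.66²) = 3.684 (area = (24/2)·3.684²·sin(360°/24) = 42.16 mm²); Merging all regions: the regions partially overlap — summed areas 132.16 mm² minus the doubly-counted overlap 10.41 mm² gives 121.75 mm² — area = 121.75 mm²; (whole slice rotated 30° about Z — lengths, areas and connectivity unchanged). So its area = 121.75 mm². Layer 41 is larger (121.75 vs 90.00 mm²).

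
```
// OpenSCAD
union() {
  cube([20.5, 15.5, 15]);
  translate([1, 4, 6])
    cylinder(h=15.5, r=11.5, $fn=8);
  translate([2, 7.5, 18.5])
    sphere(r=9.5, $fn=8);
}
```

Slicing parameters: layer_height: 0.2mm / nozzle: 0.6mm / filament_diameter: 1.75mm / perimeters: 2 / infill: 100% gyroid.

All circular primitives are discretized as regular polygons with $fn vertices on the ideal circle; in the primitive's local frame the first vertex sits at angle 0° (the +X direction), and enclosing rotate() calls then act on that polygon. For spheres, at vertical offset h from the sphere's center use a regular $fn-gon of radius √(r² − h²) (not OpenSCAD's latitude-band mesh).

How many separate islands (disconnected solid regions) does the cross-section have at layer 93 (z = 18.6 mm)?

1

At z = 18.6 mm: the cube is absent (z outside [0, 15]); the r=11.5 cylinder at (1, 4) contributes a regular 8-gon of circumradius 11.5; the r=9.5 sphere at (2, 7.5) contributes a regular 8-gon of circumradius √(9.5²−0.1²) = 9.499; Merging all regions: the regions partially overlap (shared area 231.32 mm²), so overlapping operands fuse into one piece — 1 connected region. Overall, the cross-section is a single solid region. Island count = 1.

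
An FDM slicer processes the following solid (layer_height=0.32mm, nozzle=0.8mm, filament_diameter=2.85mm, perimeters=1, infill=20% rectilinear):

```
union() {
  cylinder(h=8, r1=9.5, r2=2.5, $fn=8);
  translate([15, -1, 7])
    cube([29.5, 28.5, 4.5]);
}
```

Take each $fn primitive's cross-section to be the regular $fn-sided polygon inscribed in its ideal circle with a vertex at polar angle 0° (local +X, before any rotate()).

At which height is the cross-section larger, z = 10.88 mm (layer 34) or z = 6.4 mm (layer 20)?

Layer 34 (z = 10.88): the cone is not intersected at this z (z outside [0, 8]); the cube at (15, -1) (footprint 29.5×28.5) is included at this height (area 840.75 mm²); Combining (union): only the 29.5×28.5 cube at (15, -1) is present, so the union is just that shape — area = 840.75 mm². So its area = 840.75 mm². Layer 20 (z = 6.4): the cone (r1=9.5→r2=2.5) has section circumradius 3.900 here — a regular 8-gon (area = (8/2)·3.900²·sin(360°/8) = 43.02 mm²); the cube at (15, -1) does not reach this height (z outside [7, 11.5]); Taking the union: only the cone is present, so the union is just that shape — area = 43.02 mm². So its area = 43.02 mm². Layer 34 is larger (840.75 vs 43.02 mm²).

layer 34 (z = 10.88 mm)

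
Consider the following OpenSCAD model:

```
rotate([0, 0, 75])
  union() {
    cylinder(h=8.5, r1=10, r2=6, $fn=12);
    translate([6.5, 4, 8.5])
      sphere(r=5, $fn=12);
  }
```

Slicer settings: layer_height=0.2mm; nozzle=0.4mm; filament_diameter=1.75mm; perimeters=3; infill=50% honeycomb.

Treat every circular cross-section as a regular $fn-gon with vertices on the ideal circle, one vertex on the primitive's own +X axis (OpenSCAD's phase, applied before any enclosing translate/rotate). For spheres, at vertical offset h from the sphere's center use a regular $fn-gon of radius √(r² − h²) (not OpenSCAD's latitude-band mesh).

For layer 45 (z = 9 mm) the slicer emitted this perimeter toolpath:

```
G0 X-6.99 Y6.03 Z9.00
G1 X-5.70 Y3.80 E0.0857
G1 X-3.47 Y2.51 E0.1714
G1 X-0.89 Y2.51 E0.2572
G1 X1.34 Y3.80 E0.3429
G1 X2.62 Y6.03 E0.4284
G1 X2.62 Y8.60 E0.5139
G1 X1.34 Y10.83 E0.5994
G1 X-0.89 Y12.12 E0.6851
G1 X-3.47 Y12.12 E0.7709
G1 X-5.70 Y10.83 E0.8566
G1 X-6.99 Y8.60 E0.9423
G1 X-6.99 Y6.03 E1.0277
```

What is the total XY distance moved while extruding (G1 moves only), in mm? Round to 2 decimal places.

30.90 mm

Sum the Euclidean lengths of each G1 segment: total = 30.90 mm.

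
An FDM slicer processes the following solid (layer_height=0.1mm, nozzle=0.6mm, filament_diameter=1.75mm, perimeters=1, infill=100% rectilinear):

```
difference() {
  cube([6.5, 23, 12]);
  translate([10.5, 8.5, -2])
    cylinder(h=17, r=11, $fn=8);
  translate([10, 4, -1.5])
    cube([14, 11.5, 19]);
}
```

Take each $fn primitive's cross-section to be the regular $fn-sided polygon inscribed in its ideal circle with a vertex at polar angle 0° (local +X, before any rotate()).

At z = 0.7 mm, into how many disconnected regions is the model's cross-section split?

At z = 0.7 mm: the cube (footprint 6.5×23) is included at this height; the cylinder at (10.5, 8.5): section is a regular 8-gon, circumradius r=11; the 14×11.5 cube at (10, 4) contributes its full rectangle; After the difference (first − rest): starting from the 6.5×23 cube, the r=11 cylinder at (10.5, 8.5) partially overlaps it — only the 88.29 mm² overlap (of its 342.24 mm²) is removed, clipping the outline; the 14×11.5 cube at (10, 4) misses the remaining region (no effect) — 2 connected regions. The result has 2 disconnected regions.

2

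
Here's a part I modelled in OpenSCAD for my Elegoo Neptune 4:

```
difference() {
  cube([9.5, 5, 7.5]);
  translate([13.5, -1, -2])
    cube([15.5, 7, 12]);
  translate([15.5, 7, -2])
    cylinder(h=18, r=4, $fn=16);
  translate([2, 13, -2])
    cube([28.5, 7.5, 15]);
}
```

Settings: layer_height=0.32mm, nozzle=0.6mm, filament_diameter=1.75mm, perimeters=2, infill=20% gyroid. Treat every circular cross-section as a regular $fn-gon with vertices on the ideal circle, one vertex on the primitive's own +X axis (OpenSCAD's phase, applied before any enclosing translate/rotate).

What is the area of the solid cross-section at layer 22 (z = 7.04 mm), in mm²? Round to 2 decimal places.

47.50 mm²

At z = 7.04 mm: the cube (footprint 9.5×5) is included at this height (area 47.50 mm²); the 15.5×7 cube at (13.5, -1) contributes its full rectangle (area 108.50 mm²); the r=4 cylinder at (15.5, 7) contributes a regular 16-gon of circumradius 4 (area = (16/2)·4.000²·sin(360°/16) = 48.98 mm²); the 28.5×7.5 cube at (2, 13) contributes its full rectangle (area 213.75 mm²); After the difference (first − rest): starting from the 9.5×5 cube (47.50 mm²), the 15.5×7 cube at (13.5, -1) misses the remaining region (no effect); the r=4 cylinder at (15.5, 7) misses the remaining region (no effect); the 28.5×7.5 cube at (2, 13) misses the remaining region (no effect) — area = 47.50 mm². Overall, the cross-section is a single solid region. Net area = 47.50 mm².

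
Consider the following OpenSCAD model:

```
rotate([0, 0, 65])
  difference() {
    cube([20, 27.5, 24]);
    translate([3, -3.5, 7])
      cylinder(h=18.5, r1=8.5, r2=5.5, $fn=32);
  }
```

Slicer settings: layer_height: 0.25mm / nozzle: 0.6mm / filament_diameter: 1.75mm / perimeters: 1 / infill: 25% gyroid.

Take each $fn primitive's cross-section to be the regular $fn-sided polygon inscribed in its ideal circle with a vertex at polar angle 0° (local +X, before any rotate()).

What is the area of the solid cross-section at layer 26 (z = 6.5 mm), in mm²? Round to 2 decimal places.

At z = 6.5 mm: the 20×27.5 cube contributes its full rectangle (area 550.00 mm²); the cone at (3, -3.5) does not reach this height (z outside [7, 25.5]); Subtracting the remaining from the first: none of the subtracted shapes is present at this height, so the 20×27.5 cube is unchanged — area = 550.00 mm²; (rotated 65° about Z; rotation is an isometry so areas/perimeters/island counts are preserved). Overall, the cross-section is a single solid region. Net area = 550.00 mm².

550.00 mm²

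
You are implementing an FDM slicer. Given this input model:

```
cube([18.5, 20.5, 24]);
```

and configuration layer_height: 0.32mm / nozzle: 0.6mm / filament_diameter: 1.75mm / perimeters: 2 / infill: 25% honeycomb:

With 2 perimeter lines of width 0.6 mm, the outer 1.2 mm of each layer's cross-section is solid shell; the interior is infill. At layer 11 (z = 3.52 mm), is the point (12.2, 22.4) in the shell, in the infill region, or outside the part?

outside

At z = 3.52 mm: the 18.5×20.5 cube contributes its full rectangle. Overall, the cross-section is a single solid region. The nearest boundary edge runs (18.50, 20.50)→(0.00, 20.50); distance from the point to it = 1.90 mm. The point is not inside any of the regions above, so it lies outside the cross-section (1.90 mm from the nearest boundary).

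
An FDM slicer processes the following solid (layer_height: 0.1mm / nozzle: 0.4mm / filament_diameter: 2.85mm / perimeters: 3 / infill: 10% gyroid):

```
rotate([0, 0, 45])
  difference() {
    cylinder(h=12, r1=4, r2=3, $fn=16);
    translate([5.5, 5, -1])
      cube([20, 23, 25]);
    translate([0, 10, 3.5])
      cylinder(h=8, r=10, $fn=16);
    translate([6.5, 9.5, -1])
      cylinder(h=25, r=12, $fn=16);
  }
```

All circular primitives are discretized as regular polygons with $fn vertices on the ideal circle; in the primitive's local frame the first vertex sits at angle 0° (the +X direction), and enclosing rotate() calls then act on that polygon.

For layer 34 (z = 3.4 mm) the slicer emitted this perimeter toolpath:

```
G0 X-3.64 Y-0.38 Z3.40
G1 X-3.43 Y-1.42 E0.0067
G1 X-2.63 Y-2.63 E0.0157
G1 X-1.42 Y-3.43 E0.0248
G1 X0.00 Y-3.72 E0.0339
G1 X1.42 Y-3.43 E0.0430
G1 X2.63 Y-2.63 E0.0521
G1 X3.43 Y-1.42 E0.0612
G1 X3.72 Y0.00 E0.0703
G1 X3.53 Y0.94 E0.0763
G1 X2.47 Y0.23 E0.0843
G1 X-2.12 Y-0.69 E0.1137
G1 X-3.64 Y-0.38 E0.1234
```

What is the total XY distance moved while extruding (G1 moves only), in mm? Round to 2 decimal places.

Sum the Euclidean lengths of each G1 segment: total = 19.68 mm.

19.68 mm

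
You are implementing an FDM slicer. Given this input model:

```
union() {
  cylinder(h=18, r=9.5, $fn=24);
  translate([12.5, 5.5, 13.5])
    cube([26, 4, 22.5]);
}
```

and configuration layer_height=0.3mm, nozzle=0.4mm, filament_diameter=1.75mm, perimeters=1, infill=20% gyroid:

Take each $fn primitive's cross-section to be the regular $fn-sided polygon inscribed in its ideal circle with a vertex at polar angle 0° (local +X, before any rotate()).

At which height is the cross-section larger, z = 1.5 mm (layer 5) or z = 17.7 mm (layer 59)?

layer 59 (z = 17.7 mm)

Layer 5 (z = 1.5): the r=9.5 cylinder contributes a regular 24-gon of circumradius 9.5 (area = (24/2)·9.500²·sin(360°/24) = 280.30 mm²); the cube at (12.5, 5.5) is absent (z outside [13.5, 36]); Merging all regions: only the r=9.5 cylinder is present, so the union is just that shape — area = 280.30 mm². So its area = 280.30 mm². Layer 59 (z = 17.7): the r=9.5 cylinder gives a regular 24-gon of circumradius 9.5 (constant along its height) (area = (24/2)·9.500²·sin(360°/24) = 280.30 mm²); the cube at (12.5, 5.5) (footprint 26×4) is included at this height (area 104.00 mm²); Taking the union: the 2 present regions are separate (no shared area or edge), so areas and boundary lengths simply add and each stays a separate island — area = 384.30 mm². So its area = 384.30 mm². Layer 59 is larger (384.30 vs 280.30 mm²).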